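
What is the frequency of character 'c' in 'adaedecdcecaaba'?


Scanning 'adaedecdcecaaba' for 'c':
  Position 6: 'c' -> MATCH (count: 1)
  Position 8: 'c' -> MATCH (count: 2)
  Position 10: 'c' -> MATCH (count: 3)
Total occurrences of 'c': 3

3


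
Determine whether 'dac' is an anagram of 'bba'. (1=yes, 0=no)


Sort characters of 'dac': 'acd'
Sort characters of 'bba': 'abb'
Sorted forms differ -> they are NOT anagrams
Result: 0

0


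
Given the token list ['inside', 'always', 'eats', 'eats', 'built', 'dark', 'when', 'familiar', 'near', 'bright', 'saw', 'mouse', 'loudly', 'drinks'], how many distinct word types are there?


Listing all tokens and tracking unique types:
  Token 1: 'inside' -> NEW (unique so far: 1)
  Token 2: 'always' -> NEW (unique so far: 2)
  Token 3: 'eats' -> NEW (unique so far: 3)
  Token 4: 'eats' -> duplicate (unique so far: 3)
  Token 5: 'built' -> NEW (unique so far: 4)
  Token 6: 'dark' -> NEW (unique so far: 5)
  Token 7: 'when' -> NEW (unique so far: 6)
  Token 8: 'familiar' -> NEW (unique so far: 7)
  Token 9: 'near' -> NEW (unique so far: 8)
  Token 10: 'bright' -> NEW (unique so far: 9)
  Token 11: 'saw' -> NEW (unique so far: 10)
  Token 12: 'mouse' -> NEW (unique so far: 11)
  Token 13: 'loudly' -> NEW (unique so far: 12)
  Token 14: 'drinks' -> NEW (unique so far: 13)
Unique types: ('always', 'bright', 'built', 'dark', 'drinks', 'eats', 'familiar', 'inside', 'loudly', 'mouse', 'near', 'saw', 'when')
Vocabulary size: 13

13


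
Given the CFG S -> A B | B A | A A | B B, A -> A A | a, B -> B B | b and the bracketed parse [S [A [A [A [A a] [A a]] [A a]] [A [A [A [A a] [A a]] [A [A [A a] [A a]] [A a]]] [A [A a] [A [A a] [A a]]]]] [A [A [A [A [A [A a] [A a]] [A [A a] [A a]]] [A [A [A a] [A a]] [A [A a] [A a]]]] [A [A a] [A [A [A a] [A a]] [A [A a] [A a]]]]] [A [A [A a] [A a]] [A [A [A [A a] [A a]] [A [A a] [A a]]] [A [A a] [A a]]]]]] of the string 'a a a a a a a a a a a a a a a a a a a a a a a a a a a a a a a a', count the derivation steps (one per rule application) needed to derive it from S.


Every bracketed nonterminal node [X ...] in the tree is produced by exactly one rule application.
Reading the tree off as a leftmost derivation:
  Step 1: S  =>  A A   (applied S -> A A)
  Step 2: A A  =>  A A A   (applied A -> A A)
  Step 3: A A A  =>  A A A A   (applied A -> A A)
  Step 4: A A A A  =>  A A A A A   (applied A -> A A)
  Step 5: A A A A A  =>  a A A A A   (applied A -> a)
  Step 6: a A A A A  =>  a a A A A   (applied A -> a)
  Step 7: a a A A A  =>  a a a A A   (applied A -> a)
  Step 8: a a a A A  =>  a a a A A A   (applied A -> A A)
  Step 9: a a a A A A  =>  a a a A A A A   (applied A -> A A)
  Step 10: a a a A A A A  =>  a a a A A A A A   (applied A -> A A)
  Step 11: a a a A A A A A  =>  a a a a A A A A   (applied A -> a)
  Step 12: a a a a A A A A  =>  a a a a a A A A   (applied A -> a)
  Step 13: a a a a a A A A  =>  a a a a a A A A A   (applied A -> A A)
  Step 14: a a a a a A A A A  =>  a a a a a A A A A A   (applied A -> A A)
  Step 15: a a a a a A A A A A  =>  a a a a a a A A A A   (applied A -> a)
  Step 16: a a a a a a A A A A  =>  a a a a a a a A A A   (applied A -> a)
  Step 17: a a a a a a a A A A  =>  a a a a a a a a A A   (applied A -> a)
  Step 18: a a a a a a a a A A  =>  a a a a a a a a A A A   (applied A -> A A)
  Step 19: a a a a a a a a A A A  =>  a a a a a a a a a A A   (applied A -> a)
  Step 20: a a a a a a a a a A A  =>  a a a a a a a a a A A A   (applied A -> A A)
  Step 21: a a a a a a a a a A A A  =>  a a a a a a a a a a A A   (applied A -> a)
  Step 22: a a a a a a a a a a A A  =>  a a a a a a a a a a a A   (applied A -> a)
  Step 23: a a a a a a a a a a a A  =>  a a a a a a a a a a a A A   (applied A -> A A)
  Step 24: a a a a a a a a a a a A A  =>  a a a a a a a a a a a A A A   (applied A -> A A)
  Step 25: a a a a a a a a a a a A A A  =>  a a a a a a a a a a a A A A A   (applied A -> A A)
  Step 26: a a a a a a a a a a a A A A A  =>  a a a a a a a a a a a A A A A A   (applied A -> A A)
  Step 27: a a a a a a a a a a a A A A A A  =>  a a a a a a a a a a a A A A A A A   (applied A -> A A)
  Step 28: a a a a a a a a a a a A A A A A A  =>  a a a a a a a a a a a a A A A A A   (applied A -> a)
  Step 29: a a a a a a a a a a a a A A A A A  =>  a a a a a a a a a a a a a A A A A   (applied A -> a)
  Step 30: a a a a a a a a a a a a a A A A A  =>  a a a a a a a a a a a a a A A A A A   (applied A -> A A)
  Step 31: a a a a a a a a a a a a a A A A A A  =>  a a a a a a a a a a a a a a A A A A   (applied A -> a)
  Step 32: a a a a a a a a a a a a a a A A A A  =>  a a a a a a a a a a a a a a a A A A   (applied A -> a)
  Step 33: a a a a a a a a a a a a a a a A A A  =>  a a a a a a a a a a a a a a a A A A A   (applied A -> A A)
  Step 34: a a a a a a a a a a a a a a a A A A A  =>  a a a a a a a a a a a a a a a A A A A A   (applied A -> A A)
  Step 35: a a a a a a a a a a a a a a a A A A A A  =>  a a a a a a a a a a a a a a a a A A A A   (applied A -> a)
  Step 36: a a a a a a a a a a a a a a a a A A A A  =>  a a a a a a a a a a a a a a a a a A A A   (applied A -> a)
  Step 37: a a a a a a a a a a a a a a a a a A A A  =>  a a a a a a a a a a a a a a a a a A A A A   (applied A -> A A)
  Step 38: a a a a a a a a a a a a a a a a a A A A A  =>  a a a a a a a a a a a a a a a a a a A A A   (applied A -> a)
  Step 39: a a a a a a a a a a a a a a a a a a A A A  =>  a a a a a a a a a a a a a a a a a a a A A   (applied A -> a)
  Step 40: a a a a a a a a a a a a a a a a a a a A A  =>  a a a a a a a a a a a a a a a a a a a A A A   (applied A -> A A)
  Step 41: a a a a a a a a a a a a a a a a a a a A A A  =>  a a a a a a a a a a a a a a a a a a a a A A   (applied A -> a)
  Step 42: a a a a a a a a a a a a a a a a a a a a A A  =>  a a a a a a a a a a a a a a a a a a a a A A A   (applied A -> A A)
  Step 43: a a a a a a a a a a a a a a a a a a a a A A A  =>  a a a a a a a a a a a a a a a a a a a a A A A A   (applied A -> A A)
  Step 44: a a a a a a a a a a a a a a a a a a a a A A A A  =>  a a a a a a a a a a a a a a a a a a a a a A A A   (applied A -> a)
  Step 45: a a a a a a a a a a a a a a a a a a a a a A A A  =>  a a a a a a a a a a a a a a a a a a a a a a A A   (applied A -> a)
  Step 46: a a a a a a a a a a a a a a a a a a a a a a A A  =>  a a a a a a a a a a a a a a a a a a a a a a A A A   (applied A -> A A)
  Step 47: a a a a a a a a a a a a a a a a a a a a a a A A A  =>  a a a a a a a a a a a a a a a a a a a a a a a A A   (applied A -> a)
  Step 48: a a a a a a a a a a a a a a a a a a a a a a a A A  =>  a a a a a a a a a a a a a a a a a a a a a a a a A   (applied A -> a)
  Step 49: a a a a a a a a a a a a a a a a a a a a a a a a A  =>  a a a a a a a a a a a a a a a a a a a a a a a a A A   (applied A -> A A)
  Step 50: a a a a a a a a a a a a a a a a a a a a a a a a A A  =>  a a a a a a a a a a a a a a a a a a a a a a a a A A A   (applied A -> A A)
  Step 51: a a a a a a a a a a a a a a a a a a a a a a a a A A A  =>  a a a a a a a a a a a a a a a a a a a a a a a a a A A   (applied A -> a)
  Step 52: a a a a a a a a a a a a a a a a a a a a a a a a a A A  =>  a a a a a a a a a a a a a a a a a a a a a a a a a a A   (applied A -> a)
  Step 53: a a a a a a a a a a a a a a a a a a a a a a a a a a A  =>  a a a a a a a a a a a a a a a a a a a a a a a a a a A A   (applied A -> A A)
  Step 54: a a a a a a a a a a a a a a a a a a a a a a a a a a A A  =>  a a a a a a a a a a a a a a a a a a a a a a a a a a A A A   (applied A -> A A)
  Step 55: a a a a a a a a a a a a a a a a a a a a a a a a a a A A A  =>  a a a a a a a a a a a a a a a a a a a a a a a a a a A A A A   (applied A -> A A)
  Step 56: a a a a a a a a a a a a a a a a a a a a a a a a a a A A A A  =>  a a a a a a a a a a a a a a a a a a a a a a a a a a a A A A   (applied A -> a)
  Step 57: a a a a a a a a a a a a a a a a a a a a a a a a a a a A A A  =>  a a a a a a a a a a a a a a a a a a a a a a a a a a a a A A   (applied A -> a)
  Step 58: a a a a a a a a a a a a a a a a a a a a a a a a a a a a A A  =>  a a a a a a a a a a a a a a a a a a a a a a a a a a a a A A A   (applied A -> A A)
  Step 59: a a a a a a a a a a a a a a a a a a a a a a a a a a a a A A A  =>  a a a a a a a a a a a a a a a a a a a a a a a a a a a a a A A   (applied A -> a)
  Step 60: a a a a a a a a a a a a a a a a a a a a a a a a a a a a a A A  =>  a a a a a a a a a a a a a a a a a a a a a a a a a a a a a a A   (applied A -> a)
  Step 61: a a a a a a a a a a a a a a a a a a a a a a a a a a a a a a A  =>  a a a a a a a a a a a a a a a a a a a a a a a a a a a a a a A A   (applied A -> A A)
  Step 62: a a a a a a a a a a a a a a a a a a a a a a a a a a a a a a A A  =>  a a a a a a a a a a a a a a a a a a a a a a a a a a a a a a a A   (applied A -> a)
  Step 63: a a a a a a a a a a a a a a a a a a a a a a a a a a a a a a a A  =>  a a a a a a a a a a a a a a a a a a a a a a a a a a a a a a a a   (applied A -> a)
Final yield: a a a a a a a a a a a a a a a a a a a a a a a a a a a a a a a a
Total rewrite steps: 63

63


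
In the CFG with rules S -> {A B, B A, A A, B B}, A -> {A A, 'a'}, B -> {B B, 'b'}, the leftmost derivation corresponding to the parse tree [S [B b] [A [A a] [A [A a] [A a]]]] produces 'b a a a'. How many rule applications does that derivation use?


Every bracketed nonterminal node [X ...] in the tree is produced by exactly one rule application.
Reading the tree off as a leftmost derivation:
  Step 1: S  =>  B A   (applied S -> B A)
  Step 2: B A  =>  b A   (applied B -> b)
  Step 3: b A  =>  b A A   (applied A -> A A)
  Step 4: b A A  =>  b a A   (applied A -> a)
  Step 5: b a A  =>  b a A A   (applied A -> A A)
  Step 6: b a A A  =>  b a a A   (applied A -> a)
  Step 7: b a a A  =>  b a a a   (applied A -> a)
Final yield: b a a a
Total rewrite steps: 7

7


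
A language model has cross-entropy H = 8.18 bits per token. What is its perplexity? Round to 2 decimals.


Perplexity formula: PP = 2^H
H = 8.18
PP = 2^8.18
Decompose: 2^8.18 = 2^8 * 2^0.18
2^8 = 256, 2^0.18 ~ 1.1328839
PP ~ 256 * 1.1328839 = 290.0182784
Rounded to 2 decimals: 290.02

290.02


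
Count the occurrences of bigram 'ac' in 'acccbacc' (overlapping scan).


Scanning 'acccbacc' for bigram 'ac':
  Position 0: 'ac' -> MATCH
  Position 1: 'cc' -> no
  Position 2: 'cc' -> no
  Position 3: 'cb' -> no
  Position 4: 'ba' -> no
  Position 5: 'ac' -> MATCH
  Position 6: 'cc' -> no
Total matches: 2

2


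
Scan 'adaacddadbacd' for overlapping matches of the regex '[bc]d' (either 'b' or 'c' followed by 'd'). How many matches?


Pattern: [bc]d means either 'b' or 'c' followed by 'd'.
Scanning 'adaacddadbacd' position-by-position:
  Pos 0: window 'ad' -> no
  Pos 1: window 'da' -> no
  Pos 2: window 'aa' -> no
  Pos 3: window 'ac' -> no
  Pos 4: window 'cd' -> MATCH
  Pos 5: window 'dd' -> no
  Pos 6: window 'da' -> no
  Pos 7: window 'ad' -> no
  Pos 8: window 'db' -> no
  Pos 9: window 'ba' -> no
  Pos 10: window 'ac' -> no
  Pos 11: window 'cd' -> MATCH
  Pos 12: window 'd' -> no
Total matches: 2

2


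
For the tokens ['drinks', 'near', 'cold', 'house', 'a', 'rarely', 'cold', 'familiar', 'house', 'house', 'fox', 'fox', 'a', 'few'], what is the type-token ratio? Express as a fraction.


Tokens: 14
Unique types: ('a', 'cold', 'drinks', 'familiar', 'few', 'fox', 'house', 'near', 'rarely') = 9
TTR = 9/14
Already in lowest terms.

9/14


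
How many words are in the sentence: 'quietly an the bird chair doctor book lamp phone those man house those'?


Counting words by splitting on spaces:
  Word 1: 'quietly'
  Word 2: 'an'
  Word 3: 'the'
  Word 4: 'bird'
  Word 5: 'chair'
  Word 6: 'doctor'
  Word 7: 'book'
  Word 8: 'lamp'
  Word 9: 'phone'
  Word 10: 'those'
  Word 11: 'man'
  Word 12: 'house'
  Word 13: 'those'
Total words: 13

13


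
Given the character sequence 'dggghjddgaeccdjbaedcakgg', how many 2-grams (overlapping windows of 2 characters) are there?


String 'dggghjddgaeccdjbaedcakgg' has length L = 24.
Number of overlapping n-grams = L - n + 1
Substituting: 24 - 2 + 1 = 23

23


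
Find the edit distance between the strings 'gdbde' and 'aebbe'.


Building DP table for s1='gdbde' (len 5) and s2='aebbe' (len 5):
       a  e  b  b  e
    0  1  2  3  4  5
  g 1  1  2  3  4  5
  d 2  2  2  3  4  5
  b 3  3  3  2  3  4
  d 4  4  4  3  3  4
  e 5  5  4  4  4  3
Edit distance = dp[5][5] = 3

3


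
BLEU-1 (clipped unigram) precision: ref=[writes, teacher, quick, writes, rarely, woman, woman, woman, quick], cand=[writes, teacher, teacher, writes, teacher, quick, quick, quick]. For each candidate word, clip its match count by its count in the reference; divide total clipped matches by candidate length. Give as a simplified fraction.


Reference word counts: {'quick': 2, 'rarely': 1, 'teacher': 1, 'woman': 3, 'writes': 2}
Checking each candidate word (with clipping):
  'writes' -> in reference (ref count 2, used 1/2) -> match (matches: 1)
  'teacher' -> in reference (ref count 1, used 1/1) -> match (matches: 2)
  'teacher' -> ref count 1 already used up (1/1) -> clipped, no match (matches: 2)
  'writes' -> in reference (ref count 2, used 2/2) -> match (matches: 3)
  'teacher' -> ref count 1 already used up (1/1) -> clipped, no match (matches: 3)
  'quick' -> in reference (ref count 2, used 1/2) -> match (matches: 4)
  'quick' -> in reference (ref count 2, used 2/2) -> match (matches: 5)
  'quick' -> ref count 2 already used up (2/2) -> clipped, no match (matches: 5)
Clipped matches: 5, Candidate length: 8
Precision = 5/8

5/8


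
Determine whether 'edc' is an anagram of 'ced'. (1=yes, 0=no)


Sort characters of 'edc': 'cde'
Sort characters of 'ced': 'cde'
Sorted forms match -> they ARE anagrams
Result: 1

1


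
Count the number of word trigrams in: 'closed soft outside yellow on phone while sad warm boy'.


Word trigrams from [10] words:
  Trigram 1: (closed soft outside)
  Trigram 2: (soft outside yellow)
  Trigram 3: (outside yellow on)
  Trigram 4: (yellow on phone)
  Trigram 5: (on phone while)
  Trigram 6: (phone while sad)
  Trigram 7: (while sad warm)
  Trigram 8: (sad warm boy)
Total word trigrams: 10 - 2 = 8

8


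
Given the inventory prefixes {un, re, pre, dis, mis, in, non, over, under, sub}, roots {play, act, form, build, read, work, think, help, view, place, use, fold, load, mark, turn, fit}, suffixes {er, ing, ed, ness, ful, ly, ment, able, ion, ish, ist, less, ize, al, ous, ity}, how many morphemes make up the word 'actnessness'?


Segmenting 'actnessness' against the inventory:
  'act' -> root (morpheme 1)
  'ness' -> suffix (morpheme 2)
  'ness' -> suffix (morpheme 3)
Total morphemes: 3

3


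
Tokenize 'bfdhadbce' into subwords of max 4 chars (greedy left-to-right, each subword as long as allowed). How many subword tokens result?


'bfdhadbce' has 9 characters.
Chunking with max size 4:
  Chunk 1: 'bfdh' (positions 0-3)
  Chunk 2: 'adbc' (positions 4-7)
  Chunk 3: 'e' (positions 8-8)
Total chunks: ceil(9 / 4) = 3

3


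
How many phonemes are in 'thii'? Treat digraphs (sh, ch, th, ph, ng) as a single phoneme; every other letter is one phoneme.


Parsing 'thii' greedily, digraphs first:
  'th' -> digraph (1 consonant phoneme) (phonemes so far: 1)
  'i' -> vowel phoneme (phonemes so far: 2)
  'i' -> vowel phoneme (phonemes so far: 3)
Total phonemes: 3

3


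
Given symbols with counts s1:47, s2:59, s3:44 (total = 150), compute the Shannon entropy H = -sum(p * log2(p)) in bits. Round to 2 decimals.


Computing entropy H = -sum(p_i * log2(p_i)):
  s1: p = 47/150 = 0.3133, -p*log2(p) = 0.5246
  s2: p = 59/150 = 0.3933, -p*log2(p) = 0.5295
  s3: p = 44/150 = 0.2933, -p*log2(p) = 0.5190
H = sum of terms = 1.5731
Rounded to 2 decimals: 1.57

1.57


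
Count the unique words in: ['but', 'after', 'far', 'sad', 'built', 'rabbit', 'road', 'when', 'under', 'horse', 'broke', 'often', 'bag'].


Listing all tokens and tracking unique types:
  Token 1: 'but' -> NEW (unique so far: 1)
  Token 2: 'after' -> NEW (unique so far: 2)
  Token 3: 'far' -> NEW (unique so far: 3)
  Token 4: 'sad' -> NEW (unique so far: 4)
  Token 5: 'built' -> NEW (unique so far: 5)
  Token 6: 'rabbit' -> NEW (unique so far: 6)
  Token 7: 'road' -> NEW (unique so far: 7)
  Token 8: 'when' -> NEW (unique so far: 8)
  Token 9: 'under' -> NEW (unique so far: 9)
  Token 10: 'horse' -> NEW (unique so far: 10)
  Token 11: 'broke' -> NEW (unique so far: 11)
  Token 12: 'often' -> NEW (unique so far: 12)
  Token 13: 'bag' -> NEW (unique so far: 13)
Unique types: ('after', 'bag', 'broke', 'built', 'but', 'far', 'horse', 'often', 'rabbit', 'road', 'sad', 'under', 'when')
Vocabulary size: 13

13


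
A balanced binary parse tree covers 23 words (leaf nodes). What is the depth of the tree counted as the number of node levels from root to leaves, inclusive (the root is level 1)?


In a balanced binary tree with n leaves the deepest leaf is ceil(log2(n)) edges below the root,
so counting node levels inclusive of root and leaves gives ceil(log2(n)) + 1 levels.
log2(23) = 4.5236
ceil(4.5236) = 5
levels = 5 + 1 = 6

6


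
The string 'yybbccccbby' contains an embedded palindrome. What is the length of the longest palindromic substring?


Scanning 'yybbccccbby' for palindromic substrings.
Substring at positions 1-10: 'ybbccccbby'.
Check: reverse('ybbccccbby') = 'ybbccccbby' -> palindrome confirmed.
Neighbouring characters ('y' / '-') break symmetry, so it cannot extend further.
No longer palindromic substring exists; longest length = 10

10


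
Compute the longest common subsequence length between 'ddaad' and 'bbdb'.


DP table for LCS of 'ddaad' and 'bbdb':
       b  b  d  b
    0  0  0  0  0
  d 0  0  0  1  1
  d 0  0  0  1  1
  a 0  0  0  1  1
  a 0  0  0  1  1
  d 0  0  0  1  1
LCS: 'd'
LCS length = 1

1


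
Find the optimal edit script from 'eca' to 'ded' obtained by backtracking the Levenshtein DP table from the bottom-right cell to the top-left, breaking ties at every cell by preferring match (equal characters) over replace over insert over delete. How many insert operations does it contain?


Edit distance = 3. Backtracking from cell (3, 3) with preference match > replace > insert > delete,
then listing the resulting alignment 'eca' -> 'ded' left to right:
  Step 1: replace e->d
  Step 2: replace c->e
  Step 3: replace a->d
Total insertions: 0

0


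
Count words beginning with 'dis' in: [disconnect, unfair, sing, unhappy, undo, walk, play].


Checking each word for prefix 'dis':
  'disconnect' -> YES, starts with 'dis' (count: 1)
  'unfair' -> no (count: 1)
  'sing' -> no (count: 1)
  'unhappy' -> no (count: 1)
  'undo' -> no (count: 1)
  'walk' -> no (count: 1)
  'play' -> no (count: 1)
Total with prefix 'dis': 1

1


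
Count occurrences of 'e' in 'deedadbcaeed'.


Scanning 'deedadbcaeed' for 'e':
  Position 1: 'e' -> MATCH (count: 1)
  Position 2: 'e' -> MATCH (count: 2)
  Position 9: 'e' -> MATCH (count: 3)
  Position 10: 'e' -> MATCH (count: 4)
Total occurrences of 'e': 4

4


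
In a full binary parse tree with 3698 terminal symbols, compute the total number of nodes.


Leaf nodes (terminals): 3698
Internal nodes = n - 1 = 3698 - 1 = 3697
Total = leaves + internal = 3698 + 3697 = 7395

7395


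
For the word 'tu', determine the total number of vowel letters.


Scanning each character of 'tu':
  Position 1: 't' -> consonant (running count: 0)
  Position 2: 'u' -> vowel (running count: 1)
Total vowels: 1

1


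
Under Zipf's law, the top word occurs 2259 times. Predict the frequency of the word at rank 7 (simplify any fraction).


Zipf's law: freq(rank) = f1 / rank
f1 = 2259, rank = 7
freq = 2259 / 7
GCD(2259, 7) = 1
Simplified: 2259/7

2259/7


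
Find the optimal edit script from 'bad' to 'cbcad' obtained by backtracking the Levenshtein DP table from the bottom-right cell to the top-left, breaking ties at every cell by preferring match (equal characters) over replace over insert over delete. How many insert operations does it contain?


Edit distance = 2. Backtracking from cell (3, 5) with preference match > replace > insert > delete,
then listing the resulting alignment 'bad' -> 'cbcad' left to right:
  Step 1: insert 'c' [insertion #1]
  Step 2: keep 'b'
  Step 3: insert 'c' [insertion #2]
  Step 4: keep 'a'
  Step 5: keep 'd'
Total insertions: 2

2


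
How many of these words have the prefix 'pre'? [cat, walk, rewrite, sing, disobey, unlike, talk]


Checking each word for prefix 'pre':
  'cat' -> no (count: 0)
  'walk' -> no (count: 0)
  'rewrite' -> no (count: 0)
  'sing' -> no (count: 0)
  'disobey' -> no (count: 0)
  'unlike' -> no (count: 0)
  'talk' -> no (count: 0)
Total with prefix 'pre': 0

0


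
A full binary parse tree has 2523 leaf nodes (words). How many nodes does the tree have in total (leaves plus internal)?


Leaf nodes (terminals): 2523
Internal nodes = n - 1 = 2523 - 1 = 2522
Total = leaves + internal = 2523 + 2522 = 5045

5045


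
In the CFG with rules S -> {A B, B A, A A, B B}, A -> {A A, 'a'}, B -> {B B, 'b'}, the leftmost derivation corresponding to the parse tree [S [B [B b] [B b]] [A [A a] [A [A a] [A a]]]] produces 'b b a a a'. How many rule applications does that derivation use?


Every bracketed nonterminal node [X ...] in the tree is produced by exactly one rule application.
Reading the tree off as a leftmost derivation:
  Step 1: S  =>  B A   (applied S -> B A)
  Step 2: B A  =>  B B A   (applied B -> B B)
  Step 3: B B A  =>  b B A   (applied B -> b)
  Step 4: b B A  =>  b b A   (applied B -> b)
  Step 5: b b A  =>  b b A A   (applied A -> A A)
  Step 6: b b A A  =>  b b a A   (applied A -> a)
  Step 7: b b a A  =>  b b a A A   (applied A -> A A)
  Step 8: b b a A A  =>  b b a a A   (applied A -> a)
  Step 9: b b a a A  =>  b b a a a   (applied A -> a)
Final yield: b b a a a
Total rewrite steps: 9

9


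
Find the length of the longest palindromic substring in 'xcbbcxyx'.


Scanning 'xcbbcxyx' for palindromic substrings.
Substring at positions 0-5: 'xcbbcx'.
Check: reverse('xcbbcx') = 'xcbbcx' -> palindrome confirmed.
Neighbouring characters ('-' / 'y') break symmetry, so it cannot extend further.
No longer palindromic substring exists; longest length = 6

6


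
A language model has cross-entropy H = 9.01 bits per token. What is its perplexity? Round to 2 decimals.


Perplexity formula: PP = 2^H
H = 9.01
PP = 2^9.01
Decompose: 2^9.01 = 2^9 * 2^0.01
2^9 = 512, 2^0.01 ~ 1.0069556
PP ~ 512 * 1.0069556 = 515.5612672
Rounded to 2 decimals: 515.56

515.56


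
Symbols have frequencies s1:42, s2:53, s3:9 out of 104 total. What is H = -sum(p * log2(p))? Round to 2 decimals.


Computing entropy H = -sum(p_i * log2(p_i)):
  s1: p = 42/104 = 0.4038, -p*log2(p) = 0.5283
  s2: p = 53/104 = 0.5096, -p*log2(p) = 0.4956
  s3: p = 9/104 = 0.0865, -p*log2(p) = 0.3055
H = sum of terms = 1.3294
Rounded to 2 decimals: 1.33

1.33


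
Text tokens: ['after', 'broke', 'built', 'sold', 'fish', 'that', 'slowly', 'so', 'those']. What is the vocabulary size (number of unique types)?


Listing all tokens and tracking unique types:
  Token 1: 'after' -> NEW (unique so far: 1)
  Token 2: 'broke' -> NEW (unique so far: 2)
  Token 3: 'built' -> NEW (unique so far: 3)
  Token 4: 'sold' -> NEW (unique so far: 4)
  Token 5: 'fish' -> NEW (unique so far: 5)
  Token 6: 'that' -> NEW (unique so far: 6)
  Token 7: 'slowly' -> NEW (unique so far: 7)
  Token 8: 'so' -> NEW (unique so far: 8)
  Token 9: 'those' -> NEW (unique so far: 9)
Unique types: ('after', 'broke', 'built', 'fish', 'slowly', 'so', 'sold', 'that', 'those')
Vocabulary size: 9

9


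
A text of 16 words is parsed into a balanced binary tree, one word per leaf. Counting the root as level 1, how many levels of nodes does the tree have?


In a balanced binary tree with n leaves the deepest leaf is ceil(log2(n)) edges below the root,
so counting node levels inclusive of root and leaves gives ceil(log2(n)) + 1 levels.
log2(16) = 4.0000
ceil(4.0000) = 4
levels = 4 + 1 = 5

5


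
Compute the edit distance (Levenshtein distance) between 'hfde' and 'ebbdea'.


Building DP table for s1='hfde' (len 4) and s2='ebbdea' (len 6):
       e  b  b  d  e  a
    0  1  2  3  4  5  6
  h 1  1  2  3  4  5  6
  f 2  2  2  3  4  5  6
  d 3  3  3  3  3  4  5
  e 4  3  4  4  4  3  4
Edit distance = dp[4][6] = 4

4


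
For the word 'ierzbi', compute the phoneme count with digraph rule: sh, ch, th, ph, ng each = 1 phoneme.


Parsing 'ierzbi' greedily, digraphs first:
  'i' -> vowel phoneme (phonemes so far: 1)
  'e' -> vowel phoneme (phonemes so far: 2)
  'r' -> consonant phoneme (phonemes so far: 3)
  'z' -> consonant phoneme (phonemes so far: 4)
  'b' -> consonant phoneme (phonemes so far: 5)
  'i' -> vowel phoneme (phonemes so far: 6)
Total phonemes: 6

6


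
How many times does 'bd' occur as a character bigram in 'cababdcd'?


Scanning 'cababdcd' for bigram 'bd':
  Position 0: 'ca' -> no
  Position 1: 'ab' -> no
  Position 2: 'ba' -> no
  Position 3: 'ab' -> no
  Position 4: 'bd' -> MATCH
  Position 5: 'dc' -> no
  Position 6: 'cd' -> no
Total matches: 1

1


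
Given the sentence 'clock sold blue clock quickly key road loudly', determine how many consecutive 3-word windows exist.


Word trigrams from [8] words:
  Trigram 1: (clock sold blue)
  Trigram 2: (sold blue clock)
  Trigram 3: (blue clock quickly)
  Trigram 4: (clock quickly key)
  Trigram 5: (quickly key road)
  Trigram 6: (key road loudly)
Total word trigrams: 8 - 2 = 6

6


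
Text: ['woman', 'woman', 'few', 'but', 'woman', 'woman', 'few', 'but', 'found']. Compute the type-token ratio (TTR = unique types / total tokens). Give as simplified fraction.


Tokens: 9
Unique types: ('but', 'few', 'found', 'woman') = 4
TTR = 4/9
Already in lowest terms.

4/9


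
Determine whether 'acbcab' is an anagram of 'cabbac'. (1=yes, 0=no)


Sort characters of 'acbcab': 'aabbcc'
Sort characters of 'cabbac': 'aabbcc'
Sorted forms match -> they ARE anagrams
Result: 1

1


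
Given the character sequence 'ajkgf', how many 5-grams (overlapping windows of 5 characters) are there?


String 'ajkgf' has length L = 5.
Number of overlapping n-grams = L - n + 1
Substituting: 5 - 5 + 1 = 1

1


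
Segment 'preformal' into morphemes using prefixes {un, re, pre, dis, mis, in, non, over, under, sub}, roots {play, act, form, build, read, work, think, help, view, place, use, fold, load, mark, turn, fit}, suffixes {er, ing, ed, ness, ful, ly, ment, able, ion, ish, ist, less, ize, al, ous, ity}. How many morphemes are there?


Segmenting 'preformal' against the inventory:
  'pre' -> prefix (morpheme 1)
  'form' -> root (morpheme 2)
  'al' -> suffix (morpheme 3)
Total morphemes: 3

3


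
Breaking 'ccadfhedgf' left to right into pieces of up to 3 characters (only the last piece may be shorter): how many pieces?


'ccadfhedgf' has 10 characters.
Chunking with max size 3:
  Chunk 1: 'cca' (positions 0-2)
  Chunk 2: 'dfh' (positions 3-5)
  Chunk 3: 'edg' (positions 6-8)
  Chunk 4: 'f' (positions 9-9)
Total chunks: ceil(10 / 3) = 4

4


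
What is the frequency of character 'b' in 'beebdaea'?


Scanning 'beebdaea' for 'b':
  Position 0: 'b' -> MATCH (count: 1)
  Position 3: 'b' -> MATCH (count: 2)
Total occurrences of 'b': 2

2


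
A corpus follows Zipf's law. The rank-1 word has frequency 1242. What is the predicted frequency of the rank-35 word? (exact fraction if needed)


Zipf's law: freq(rank) = f1 / rank
f1 = 1242, rank = 35
freq = 1242 / 35
GCD(1242, 35) = 1
Simplified: 1242/35

1242/35


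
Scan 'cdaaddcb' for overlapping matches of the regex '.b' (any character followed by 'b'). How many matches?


Pattern: .b means any character followed by 'b'.
Scanning 'cdaaddcb' position-by-position:
  Pos 0: window 'cd' -> no
  Pos 1: window 'da' -> no
  Pos 2: window 'aa' -> no
  Pos 3: window 'ad' -> no
  Pos 4: window 'dd' -> no
  Pos 5: window 'dc' -> no
  Pos 6: window 'cb' -> MATCH
  Pos 7: window 'b' -> no
Total matches: 1

1


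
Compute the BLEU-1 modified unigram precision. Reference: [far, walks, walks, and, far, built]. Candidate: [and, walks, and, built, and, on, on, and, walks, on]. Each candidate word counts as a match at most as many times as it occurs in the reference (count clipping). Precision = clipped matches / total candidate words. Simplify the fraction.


Reference word counts: {'and': 1, 'built': 1, 'far': 2, 'walks': 2}
Checking each candidate word (with clipping):
  'and' -> in reference (ref count 1, used 1/1) -> match (matches: 1)
  'walks' -> in reference (ref count 2, used 1/2) -> match (matches: 2)
  'and' -> ref count 1 already used up (1/1) -> clipped, no match (matches: 2)
  'built' -> in reference (ref count 1, used 1/1) -> match (matches: 3)
  'and' -> ref count 1 already used up (1/1) -> clipped, no match (matches: 3)
  'on' -> not in reference -> no match (matches: 3)
  'on' -> not in reference -> no match (matches: 3)
  'and' -> ref count 1 already used up (1/1) -> clipped, no match (matches: 3)
  'walks' -> in reference (ref count 2, used 2/2) -> match (matches: 4)
  'on' -> not in reference -> no match (matches: 4)
Clipped matches: 4, Candidate length: 10
Precision = 4/10 = 2/5

2/5


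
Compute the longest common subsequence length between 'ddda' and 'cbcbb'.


DP table for LCS of 'ddda' and 'cbcbb':
       c  b  c  b  b
    0  0  0  0  0  0
  d 0  0  0  0  0  0
  d 0  0  0  0  0  0
  d 0  0  0  0  0  0
  a 0  0  0  0  0  0
LCS length = 0

0


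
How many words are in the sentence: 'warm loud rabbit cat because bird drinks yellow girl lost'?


Counting words by splitting on spaces:
  Word 1: 'warm'
  Word 2: 'loud'
  Word 3: 'rabbit'
  Word 4: 'cat'
  Word 5: 'because'
  Word 6: 'bird'
  Word 7: 'drinks'
  Word 8: 'yellow'
  Word 9: 'girl'
  Word 10: 'lost'
Total words: 10

10


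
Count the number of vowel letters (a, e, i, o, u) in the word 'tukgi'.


Scanning each character of 'tukgi':
  Position 1: 't' -> consonant (running count: 0)
  Position 2: 'u' -> vowel (running count: 1)
  Position 3: 'k' -> consonant (running count: 1)
  Position 4: 'g' -> consonant (running count: 1)
  Position 5: 'i' -> vowel (running count: 2)
Total vowels: 2

2


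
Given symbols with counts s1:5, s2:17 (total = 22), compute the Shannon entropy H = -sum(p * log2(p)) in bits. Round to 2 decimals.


Computing entropy H = -sum(p_i * log2(p_i)):
  s1: p = 5/22 = 0.2273, -p*log2(p) = 0.4858
  s2: p = 17/22 = 0.7727, -p*log2(p) = 0.2874
H = sum of terms = 0.7732
Rounded to 2 decimals: 0.77

0.77


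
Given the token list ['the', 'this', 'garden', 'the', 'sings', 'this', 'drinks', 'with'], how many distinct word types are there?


Listing all tokens and tracking unique types:
  Token 1: 'the' -> NEW (unique so far: 1)
  Token 2: 'this' -> NEW (unique so far: 2)
  Token 3: 'garden' -> NEW (unique so far: 3)
  Token 4: 'the' -> duplicate (unique so far: 3)
  Token 5: 'sings' -> NEW (unique so far: 4)
  Token 6: 'this' -> duplicate (unique so far: 4)
  Token 7: 'drinks' -> NEW (unique so far: 5)
  Token 8: 'with' -> NEW (unique so far: 6)
Unique types: ('drinks', 'garden', 'sings', 'the', 'this', 'with')
Vocabulary size: 6

6


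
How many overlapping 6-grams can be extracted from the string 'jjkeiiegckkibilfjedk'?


String 'jjkeiiegckkibilfjedk' has length L = 20.
Number of overlapping n-grams = L - n + 1
Substituting: 20 - 6 + 1 = 15

15


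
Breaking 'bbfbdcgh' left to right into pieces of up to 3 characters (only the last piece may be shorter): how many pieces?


'bbfbdcgh' has 8 characters.
Chunking with max size 3:
  Chunk 1: 'bbf' (positions 0-2)
  Chunk 2: 'bdc' (positions 3-5)
  Chunk 3: 'gh' (positions 6-7)
Total chunks: ceil(8 / 3) = 3

3


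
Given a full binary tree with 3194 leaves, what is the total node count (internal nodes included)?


Leaf nodes (terminals): 3194
Internal nodes = n - 1 = 3194 - 1 = 3193
Total = leaves + internal = 3194 + 3193 = 6387

6387


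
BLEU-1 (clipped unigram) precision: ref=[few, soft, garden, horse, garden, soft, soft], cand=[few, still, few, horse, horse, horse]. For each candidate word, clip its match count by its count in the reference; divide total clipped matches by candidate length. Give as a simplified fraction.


Reference word counts: {'few': 1, 'garden': 2, 'horse': 1, 'soft': 3}
Checking each candidate word (with clipping):
  'few' -> in reference (ref count 1, used 1/1) -> match (matches: 1)
  'still' -> not in reference -> no match (matches: 1)
  'few' -> ref count 1 already used up (1/1) -> clipped, no match (matches: 1)
  'horse' -> in reference (ref count 1, used 1/1) -> match (matches: 2)
  'horse' -> ref count 1 already used up (1/1) -> clipped, no match (matches: 2)
  'horse' -> ref count 1 already used up (1/1) -> clipped, no match (matches: 2)
Clipped matches: 2, Candidate length: 6
Precision = 2/6 = 1/3

1/3


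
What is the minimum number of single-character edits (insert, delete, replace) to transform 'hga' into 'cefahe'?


Building DP table for s1='hga' (len 3) and s2='cefahe' (len 6):
       c  e  f  a  h  e
    0  1  2  3  4  5  6
  h 1  1  2  3  4  4  5
  g 2  2  2  3  4  5  5
  a 3  3  3  3  3  4  5
Edit distance = dp[3][6] = 5

5


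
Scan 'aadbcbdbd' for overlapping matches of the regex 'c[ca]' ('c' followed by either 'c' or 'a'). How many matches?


Pattern: c[ca] means 'c' followed by either 'c' or 'a'.
Scanning 'aadbcbdbd' position-by-position:
  Pos 0: window 'aa' -> no
  Pos 1: window 'ad' -> no
  Pos 2: window 'db' -> no
  Pos 3: window 'bc' -> no
  Pos 4: window 'cb' -> no
  Pos 5: window 'bd' -> no
  Pos 6: window 'db' -> no
  Pos 7: window 'bd' -> no
  Pos 8: window 'd' -> no
Total matches: 0

0


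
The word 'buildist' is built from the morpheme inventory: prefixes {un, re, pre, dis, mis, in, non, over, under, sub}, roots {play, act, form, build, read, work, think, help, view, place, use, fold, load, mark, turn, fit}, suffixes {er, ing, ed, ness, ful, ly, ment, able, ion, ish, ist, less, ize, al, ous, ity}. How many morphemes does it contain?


Segmenting 'buildist' against the inventory:
  'build' -> root (morpheme 1)
  'ist' -> suffix (morpheme 2)
Total morphemes: 2

2


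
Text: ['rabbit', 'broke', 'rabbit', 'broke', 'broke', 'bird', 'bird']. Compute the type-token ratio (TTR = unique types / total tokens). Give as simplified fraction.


Tokens: 7
Unique types: ('bird', 'broke', 'rabbit') = 3
TTR = 3/7
Already in lowest terms.

3/7


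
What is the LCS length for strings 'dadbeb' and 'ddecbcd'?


DP table for LCS of 'dadbeb' and 'ddecbcd':
       d  d  e  c  b  c  d
    0  0  0  0  0  0  0  0
  d 0  1  1  1  1  1  1  1
  a 0  1  1  1  1  1  1  1
  d 0  1  2  2  2  2  2  2
  b 0  1  2  2  2  3  3  3
  e 0  1  2  3  3  3  3  3
  b 0  1  2  3  3  4  4  4
LCS: 'ddeb'
LCS length = 4

4


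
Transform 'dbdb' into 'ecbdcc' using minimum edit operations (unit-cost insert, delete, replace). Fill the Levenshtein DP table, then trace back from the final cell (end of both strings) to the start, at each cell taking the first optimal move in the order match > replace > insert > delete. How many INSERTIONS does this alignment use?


Edit distance = 4. Backtracking from cell (4, 6) with preference match > replace > insert > delete,
then listing the resulting alignment 'dbdb' -> 'ecbdcc' left to right:
  Step 1: insert 'e' [insertion #1]
  Step 2: replace d->c
  Step 3: keep 'b'
  Step 4: keep 'd'
  Step 5: insert 'c' [insertion #2]
  Step 6: replace b->c
Total insertions: 2

2


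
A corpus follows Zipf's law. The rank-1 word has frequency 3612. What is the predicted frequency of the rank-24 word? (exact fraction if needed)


Zipf's law: freq(rank) = f1 / rank
f1 = 3612, rank = 24
freq = 3612 / 24
GCD(3612, 24) = 12
Simplified: 301/2

301/2


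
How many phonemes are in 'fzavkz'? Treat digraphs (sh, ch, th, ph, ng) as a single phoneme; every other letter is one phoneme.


Parsing 'fzavkz' greedily, digraphs first:
  'f' -> consonant phoneme (phonemes so far: 1)
  'z' -> consonant phoneme (phonemes so far: 2)
  'a' -> vowel phoneme (phonemes so far: 3)
  'v' -> consonant phoneme (phonemes so far: 4)
  'k' -> consonant phoneme (phonemes so far: 5)
  'z' -> consonant phoneme (phonemes so far: 6)
Total phonemes: 6

6


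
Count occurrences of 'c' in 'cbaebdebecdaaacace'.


Scanning 'cbaebdebecdaaacace' for 'c':
  Position 0: 'c' -> MATCH (count: 1)
  Position 9: 'c' -> MATCH (count: 2)
  Position 14: 'c' -> MATCH (count: 3)
  Position 16: 'c' -> MATCH (count: 4)
Total occurrences of 'c': 4

4


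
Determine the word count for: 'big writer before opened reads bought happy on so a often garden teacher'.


Counting words by splitting on spaces:
  Word 1: 'big'
  Word 2: 'writer'
  Word 3: 'before'
  Word 4: 'opened'
  Word 5: 'reads'
  Word 6: 'bought'
  Word 7: 'happy'
  Word 8: 'on'
  Word 9: 'so'
  Word 10: 'a'
  Word 11: 'often'
  Word 12: 'garden'
  Word 13: 'teacher'
Total words: 13

13


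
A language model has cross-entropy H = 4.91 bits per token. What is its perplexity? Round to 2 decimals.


Perplexity formula: PP = 2^H
H = 4.91
PP = 2^4.91
Decompose: 2^4.91 = 2^4 * 2^0.91
2^4 = 16, 2^0.91 ~ 1.8790455
PP ~ 16 * 1.8790455 = 30.0647280
Rounded to 2 decimals: 30.06

30.06


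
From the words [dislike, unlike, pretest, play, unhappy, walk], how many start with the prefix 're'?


Checking each word for prefix 're':
  'dislike' -> no (count: 0)
  'unlike' -> no (count: 0)
  'pretest' -> no (count: 0)
  'play' -> no (count: 0)
  'unhappy' -> no (count: 0)
  'walk' -> no (count: 0)
Total with prefix 're': 0

0


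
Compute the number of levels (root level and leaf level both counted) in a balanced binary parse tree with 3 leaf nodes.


In a balanced binary tree with n leaves the deepest leaf is ceil(log2(n)) edges below the root,
so counting node levels inclusive of root and leaves gives ceil(log2(n)) + 1 levels.
log2(3) = 1.5850
ceil(1.5850) = 2
levels = 2 + 1 = 3

3


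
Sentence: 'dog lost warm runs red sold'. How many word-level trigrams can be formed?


Word trigrams from [6] words:
  Trigram 1: (dog lost warm)
  Trigram 2: (lost warm runs)
  Trigram 3: (warm runs red)
  Trigram 4: (runs red sold)
Total word trigrams: 6 - 2 = 4

4


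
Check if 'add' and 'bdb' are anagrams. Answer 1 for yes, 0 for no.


Sort characters of 'add': 'add'
Sort characters of 'bdb': 'bbd'
Sorted forms differ -> they are NOT anagrams
Result: 0

0


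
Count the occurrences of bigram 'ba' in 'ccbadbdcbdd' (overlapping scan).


Scanning 'ccbadbdcbdd' for bigram 'ba':
  Position 0: 'cc' -> no
  Position 1: 'cb' -> no
  Position 2: 'ba' -> MATCH
  Position 3: 'ad' -> no
  Position 4: 'db' -> no
  Position 5: 'bd' -> no
  Position 6: 'dc' -> no
  Position 7: 'cb' -> no
  Position 8: 'bd' -> no
  Position 9: 'dd' -> no
Total matches: 1

1


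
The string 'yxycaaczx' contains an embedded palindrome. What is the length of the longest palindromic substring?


Scanning 'yxycaaczx' for palindromic substrings.
Substring at positions 3-6: 'caac'.
Check: reverse('caac') = 'caac' -> palindrome confirmed.
Neighbouring characters ('y' / 'z') break symmetry, so it cannot extend further.
No longer palindromic substring exists; longest length = 4

4


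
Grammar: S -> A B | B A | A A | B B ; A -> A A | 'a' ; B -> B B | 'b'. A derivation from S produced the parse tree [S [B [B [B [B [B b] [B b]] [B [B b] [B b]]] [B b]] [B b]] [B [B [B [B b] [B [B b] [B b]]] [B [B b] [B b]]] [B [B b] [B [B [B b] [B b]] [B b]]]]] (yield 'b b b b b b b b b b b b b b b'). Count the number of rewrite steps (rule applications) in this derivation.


Every bracketed nonterminal node [X ...] in the tree is produced by exactly one rule application.
Reading the tree off as a leftmost derivation:
  Step 1: S  =>  B B   (applied S -> B B)
  Step 2: B B  =>  B B B   (applied B -> B B)
  Step 3: B B B  =>  B B B B   (applied B -> B B)
  Step 4: B B B B  =>  B B B B B   (applied B -> B B)
  Step 5: B B B B B  =>  B B B B B B   (applied B -> B B)
  Step 6: B B B B B B  =>  b B B B B B   (applied B -> b)
  Step 7: b B B B B B  =>  b b B B B B   (applied B -> b)
  Step 8: b b B B B B  =>  b b B B B B B   (applied B -> B B)
  Step 9: b b B B B B B  =>  b b b B B B B   (applied B -> b)
  Step 10: b b b B B B B  =>  b b b b B B B   (applied B -> b)
  Step 11: b b b b B B B  =>  b b b b b B B   (applied B -> b)
  Step 12: b b b b b B B  =>  b b b b b b B   (applied B -> b)
  Step 13: b b b b b b B  =>  b b b b b b B B   (applied B -> B B)
  Step 14: b b b b b b B B  =>  b b b b b b B B B   (applied B -> B B)
  Step 15: b b b b b b B B B  =>  b b b b b b B B B B   (applied B -> B B)
  Step 16: b b b b b b B B B B  =>  b b b b b b b B B B   (applied B -> b)
  Step 17: b b b b b b b B B B  =>  b b b b b b b B B B B   (applied B -> B B)
  Step 18: b b b b b b b B B B B  =>  b b b b b b b b B B B   (applied B -> b)
  Step 19: b b b b b b b b B B B  =>  b b b b b b b b b B B   (applied B -> b)
  Step 20: b b b b b b b b b B B  =>  b b b b b b b b b B B B   (applied B -> B B)
  Step 21: b b b b b b b b b B B B  =>  b b b b b b b b b b B B   (applied B -> b)
  Step 22: b b b b b b b b b b B B  =>  b b b b b b b b b b b B   (applied B -> b)
  Step 23: b b b b b b b b b b b B  =>  b b b b b b b b b b b B B   (applied B -> B B)
  Step 24: b b b b b b b b b b b B B  =>  b b b b b b b b b b b b B   (applied B -> b)
  Step 25: b b b b b b b b b b b b B  =>  b b b b b b b b b b b b B B   (applied B -> B B)
  Step 26: b b b b b b b b b b b b B B  =>  b b b b b b b b b b b b B B B   (applied B -> B B)
  Step 27: b b b b b b b b b b b b B B B  =>  b b b b b b b b b b b b b B B   (applied B -> b)
  Step 28: b b b b b b b b b b b b b B B  =>  b b b b b b b b b b b b b b B   (applied B -> b)
  Step 29: b b b b b b b b b b b b b b B  =>  b b b b b b b b b b b b b b b   (applied B -> b)
Final yield: b b b b b b b b b b b b b b b
Total rewrite steps: 29

29
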